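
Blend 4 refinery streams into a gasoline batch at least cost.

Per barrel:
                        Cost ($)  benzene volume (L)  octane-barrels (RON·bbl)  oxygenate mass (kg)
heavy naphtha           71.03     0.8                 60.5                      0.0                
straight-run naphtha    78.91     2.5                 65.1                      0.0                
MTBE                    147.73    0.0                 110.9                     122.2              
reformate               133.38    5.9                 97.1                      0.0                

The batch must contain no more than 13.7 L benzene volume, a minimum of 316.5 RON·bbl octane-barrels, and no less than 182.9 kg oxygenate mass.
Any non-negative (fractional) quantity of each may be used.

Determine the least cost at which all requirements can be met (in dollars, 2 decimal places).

$397.82

Treat it as an LP. Let x1 = barrels of heavy naphtha, x2 = barrels of straight-run naphtha, x3 = barrels of MTBE, x4 = barrels of reformate.
Minimize 71.03x1 + 78.91x2 + 147.73x3 + 133.38x4 with:
  0.8x1 + 2.5x2 + 5.9x4 ≤ 13.7   (benzene volume)
  60.5x1 + 65.1x2 + 110.9x3 + 97.1x4 ≥ 316.5   (octane-barrels)
  122.2x3 ≥ 182.9   (oxygenate mass)
  x1, x2, x3, x4 ≥ 0.
The optimal basis is {heavy naphtha, MTBE}; straight-run naphtha, reformate drop out. Binding constraints: octane-barrels and oxygenate mass.
Optimal quantities: heavy naphtha = 2.4878 barrels, MTBE = 1.4967 barrels.
Hence cost = 71.03·2.4878 + 147.73·1.4967 = $397.8159.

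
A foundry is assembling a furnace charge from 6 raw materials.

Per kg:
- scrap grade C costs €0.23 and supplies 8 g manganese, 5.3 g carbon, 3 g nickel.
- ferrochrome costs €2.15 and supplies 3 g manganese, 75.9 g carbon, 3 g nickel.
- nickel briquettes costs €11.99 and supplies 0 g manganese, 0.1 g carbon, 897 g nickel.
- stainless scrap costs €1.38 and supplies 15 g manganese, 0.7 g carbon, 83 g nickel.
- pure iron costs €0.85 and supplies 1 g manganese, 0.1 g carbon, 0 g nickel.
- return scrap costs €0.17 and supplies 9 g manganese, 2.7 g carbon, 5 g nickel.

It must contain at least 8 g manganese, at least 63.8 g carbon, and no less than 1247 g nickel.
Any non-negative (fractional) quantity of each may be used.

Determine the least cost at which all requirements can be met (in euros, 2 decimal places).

This is a linear program. Let x1 = kg of scrap grade C, x2 = kg of ferrochrome, x3 = kg of nickel briquettes, x4 = kg of stainless scrap, x5 = kg of pure iron, x6 = kg of return scrap.
min 0.23x1 + 2.15x2 + 11.99x3 + 1.38x4 + 0.85x5 + 0.17x6 with:
  8x1 + 3x2 + 15x4 + 1x5 + 9x6 ≥ 8   (manganese)
  5.3x1 + 75.9x2 + 0.1x3 + 0.7x4 + 0.1x5 + 2.7x6 ≥ 63.8   (carbon)
  3x1 + 3x2 + 897x3 + 83x4 + 5x6 ≥ 1247   (nickel)
  x1, x2, x3, x4, x5, x6 ≥ 0.
The minimum-cost mix takes nothing from scrap grade C, stainless scrap, pure iron — only ferrochrome, nickel briquettes, return scrap. There the manganese, carbon, nickel constraints are tight.
That vertex is x2 = 0.8168, x3 = 1.384, x6 = 0.6166.
Objective = 2.15·0.8168 + 11.99·1.384 + 0.17·0.6166 = 18.4551.

€18.46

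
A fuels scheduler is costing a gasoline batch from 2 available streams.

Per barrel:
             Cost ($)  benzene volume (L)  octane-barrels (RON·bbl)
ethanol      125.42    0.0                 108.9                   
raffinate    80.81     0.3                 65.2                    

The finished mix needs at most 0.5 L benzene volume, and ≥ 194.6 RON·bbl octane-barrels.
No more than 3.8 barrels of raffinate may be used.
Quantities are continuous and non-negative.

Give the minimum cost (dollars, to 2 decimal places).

This is a linear program. Let x1 = barrels of ethanol, x2 = barrels of raffinate.
min 125.42x1 + 80.81x2 s.t.:
  0.3x2 ≤ 0.5   (benzene volume)
  108.9x1 + 65.2x2 ≥ 194.6   (octane-barrels)
  x2 ≤ 3.8
  x1, x2 ≥ 0.
The minimum-cost mix takes nothing from raffinate — only ethanol. There the octane-barrels constraint is tight.
So ethanol = 1.78696 barrels.
Objective = 125.42·1.78696 = 224.1205.

$224.12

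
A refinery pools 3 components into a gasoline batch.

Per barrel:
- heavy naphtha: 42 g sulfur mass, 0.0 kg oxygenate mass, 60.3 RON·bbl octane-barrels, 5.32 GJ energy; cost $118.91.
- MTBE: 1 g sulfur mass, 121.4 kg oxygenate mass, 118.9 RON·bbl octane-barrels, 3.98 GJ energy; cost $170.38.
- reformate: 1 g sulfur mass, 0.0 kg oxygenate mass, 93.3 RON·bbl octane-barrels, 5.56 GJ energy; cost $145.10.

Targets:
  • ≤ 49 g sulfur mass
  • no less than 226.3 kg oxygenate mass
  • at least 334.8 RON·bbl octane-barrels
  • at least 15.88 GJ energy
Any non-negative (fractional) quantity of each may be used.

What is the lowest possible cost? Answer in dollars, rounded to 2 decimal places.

$518.59

Let x1 = barrels of heavy naphtha, x2 = barrels of MTBE, x3 = barrels of reformate.
min 118.91x1 + 170.38x2 + 145.1x3 with:
  42x1 + 1x2 + 1x3 ≤ 49   (sulfur mass)
  121.4x2 ≥ 226.3   (oxygenate mass)
  60.3x1 + 118.9x2 + 93.3x3 ≥ 334.8   (octane-barrels)
  5.32x1 + 3.98x2 + 5.56x3 ≥ 15.88   (energy)
  x1, x2, x3 ≥ 0.
The optimal mix uses every input. There the oxygenate mass, octane-barrels, energy constraints are tight.
That vertex is x1 = 0.9947, x2 = 1.8641, x3 = 0.56998.
Total cost: 118.91·0.9947 + 170.38·1.8641 + 145.1·0.56998 = 518.5892.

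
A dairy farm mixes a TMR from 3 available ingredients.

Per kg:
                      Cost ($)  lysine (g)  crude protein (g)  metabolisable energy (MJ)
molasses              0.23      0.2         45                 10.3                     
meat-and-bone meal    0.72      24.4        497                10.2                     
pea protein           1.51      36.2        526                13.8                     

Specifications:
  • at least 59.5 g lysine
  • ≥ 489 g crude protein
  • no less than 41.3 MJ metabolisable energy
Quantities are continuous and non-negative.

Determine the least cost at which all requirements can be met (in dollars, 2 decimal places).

$2.12

Let x1 = kg of molasses, x2 = kg of meat-and-bone meal, x3 = kg of pea protein.
Minimize 0.23x1 + 0.72x2 + 1.51x3 s.t.:
  0.2x1 + 24.4x2 + 36.2x3 ≥ 59.5   (lysine)
  45x1 + 497x2 + 526x3 ≥ 489   (crude protein)
  10.3x1 + 10.2x2 + 13.8x3 ≥ 41.3   (metabolisable energy)
  x1, x2, x3 ≥ 0.
The minimum-cost mix takes nothing from pea protein — only molasses, meat-and-bone meal. The lysine and metabolisable energy requirements are met with equality.
Optimal quantities: molasses = 1.608 kg, meat-and-bone meal = 2.425 kg.
Cost = 0.23·1.608 + 0.72·2.425 = 2.1158.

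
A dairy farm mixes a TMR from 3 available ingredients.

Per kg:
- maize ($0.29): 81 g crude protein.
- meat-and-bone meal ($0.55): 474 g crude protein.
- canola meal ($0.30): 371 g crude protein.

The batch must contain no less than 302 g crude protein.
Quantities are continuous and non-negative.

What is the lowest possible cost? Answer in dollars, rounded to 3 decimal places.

Treat it as an LP. Let x1 = kg of maize, x2 = kg of meat-and-bone meal, x3 = kg of canola meal.
Minimise 0.29x1 + 0.55x2 + 0.3x3 s.t.:
  81x1 + 474x2 + 371x3 ≥ 302   (crude protein)
  x1, x2, x3 ≥ 0.
The optimal basis is {canola meal}; maize, meat-and-bone meal drop out. There the crude protein constraint is tight.
So canola meal = 0.814 kg.
Hence cost = 0.3·0.814 = $0.24420.

$0.244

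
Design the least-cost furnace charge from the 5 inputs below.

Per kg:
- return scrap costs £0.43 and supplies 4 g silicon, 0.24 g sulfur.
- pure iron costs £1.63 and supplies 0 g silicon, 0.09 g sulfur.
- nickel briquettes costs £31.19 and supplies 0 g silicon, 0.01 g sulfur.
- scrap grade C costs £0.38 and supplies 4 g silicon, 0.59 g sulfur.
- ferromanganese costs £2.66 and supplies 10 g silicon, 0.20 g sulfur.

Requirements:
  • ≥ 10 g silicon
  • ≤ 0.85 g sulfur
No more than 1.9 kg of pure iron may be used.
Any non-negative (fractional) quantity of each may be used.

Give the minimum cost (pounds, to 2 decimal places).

£1.04

Let x1 = kg of return scrap, x2 = kg of pure iron, x3 = kg of nickel briquettes, x4 = kg of scrap grade C, x5 = kg of ferromanganese.
Minimise 0.43x1 + 1.63x2 + 31.19x3 + 0.38x4 + 2.66x5 s.t.:
  4x1 + 4x4 + 10x5 ≥ 10   (silicon)
  0.24x1 + 0.09x2 + 0.01x3 + 0.59x4 + 0.2x5 ≤ 0.85   (sulfur)
  x2 ≤ 1.9
  x1, x2, x3, x4, x5 ≥ 0.
The optimal basis is {return scrap, scrap grade C}; pure iron, nickel briquettes, ferromanganese drop out. Binding constraints: silicon and sulfur.
That vertex is x1 = 1.786, x4 = 0.7143.
Objective = 0.43·1.786 + 0.38·0.7143 = 1.0394.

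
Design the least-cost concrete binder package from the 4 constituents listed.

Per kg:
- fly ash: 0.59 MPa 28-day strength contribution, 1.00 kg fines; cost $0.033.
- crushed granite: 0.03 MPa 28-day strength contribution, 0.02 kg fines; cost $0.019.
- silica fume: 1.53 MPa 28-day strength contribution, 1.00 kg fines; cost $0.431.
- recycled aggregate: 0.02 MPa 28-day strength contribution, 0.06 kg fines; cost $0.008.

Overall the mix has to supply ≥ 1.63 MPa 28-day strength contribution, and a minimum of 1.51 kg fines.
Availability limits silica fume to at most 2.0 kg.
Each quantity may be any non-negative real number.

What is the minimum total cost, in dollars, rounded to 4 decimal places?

Let x1 = kg of fly ash, x2 = kg of crushed granite, x3 = kg of silica fume, x4 = kg of recycled aggregate.
min 0.033x1 + 0.019x2 + 0.431x3 + 0.008x4 with:
  0.59x1 + 0.03x2 + 1.53x3 + 0.02x4 ≥ 1.63   (28-day strength contribution)
  1x1 + 0.02x2 + 1x3 + 0.06x4 ≥ 1.51   (fines)
  x3 ≤ 2
  x1, x2, x3, x4 ≥ 0.
The cheapest feasible vertex uses only fly ash; crushed granite, silica fume, recycled aggregate are not used. There the 28-day strength contribution constraint is tight.
So fly ash = 2.763 kg.
Total cost: 0.033·2.763 = 0.091179.

$0.0912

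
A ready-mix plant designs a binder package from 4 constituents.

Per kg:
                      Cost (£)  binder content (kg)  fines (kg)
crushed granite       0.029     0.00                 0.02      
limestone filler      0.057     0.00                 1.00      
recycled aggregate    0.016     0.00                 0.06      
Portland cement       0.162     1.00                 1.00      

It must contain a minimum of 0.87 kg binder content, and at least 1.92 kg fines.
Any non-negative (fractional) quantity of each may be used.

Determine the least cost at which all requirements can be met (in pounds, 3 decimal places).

£0.201

Set it up as a linear program. Let x1 = kg of crushed granite, x2 = kg of limestone filler, x3 = kg of recycled aggregate, x4 = kg of Portland cement.
Minimize 0.029x1 + 0.057x2 + 0.016x3 + 0.162x4 with:
  1x4 ≥ 0.87   (binder content)
  0.02x1 + 1x2 + 0.06x3 + 1x4 ≥ 1.92   (fines)
  x1, x2, x3, x4 ≥ 0.
The optimal basis is {limestone filler, Portland cement}; crushed granite, recycled aggregate drop out. Binding constraints: binder content and fines.
Optimal quantities: limestone filler = 1.05 kg, Portland cement = 0.87 kg.
Cost = 0.057·1.05 + 0.162·0.87 = 0.20079.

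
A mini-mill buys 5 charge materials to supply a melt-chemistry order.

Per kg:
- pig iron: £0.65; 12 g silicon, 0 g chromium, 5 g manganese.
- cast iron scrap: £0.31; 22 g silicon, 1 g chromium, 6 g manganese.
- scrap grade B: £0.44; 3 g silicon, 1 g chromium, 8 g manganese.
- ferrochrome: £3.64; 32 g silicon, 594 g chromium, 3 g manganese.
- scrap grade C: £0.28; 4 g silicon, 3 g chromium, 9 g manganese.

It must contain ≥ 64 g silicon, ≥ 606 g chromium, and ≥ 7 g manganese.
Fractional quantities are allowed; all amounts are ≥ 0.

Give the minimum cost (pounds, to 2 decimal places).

£4.15

This is a linear program. Let x1 = kg of pig iron, x2 = kg of cast iron scrap, x3 = kg of scrap grade B, x4 = kg of ferrochrome, x5 = kg of scrap grade C.
Minimise 0.65x1 + 0.31x2 + 0.44x3 + 3.64x4 + 0.28x5 s.t.:
  12x1 + 22x2 + 3x3 + 32x4 + 4x5 ≥ 64   (silicon)
  1x2 + 1x3 + 594x4 + 3x5 ≥ 606   (chromium)
  5x1 + 6x2 + 8x3 + 3x4 + 9x5 ≥ 7   (manganese)
  x1, x2, x3, x4, x5 ≥ 0.
The cheapest feasible vertex uses only cast iron scrap, ferrochrome; pig iron, scrap grade B, scrap grade C are not used. Binding constraints: silicon and chromium.
That vertex is x2 = 1.429, x4 = 1.018.
Cost = 0.31·1.429 + 3.64·1.018 = 4.1485.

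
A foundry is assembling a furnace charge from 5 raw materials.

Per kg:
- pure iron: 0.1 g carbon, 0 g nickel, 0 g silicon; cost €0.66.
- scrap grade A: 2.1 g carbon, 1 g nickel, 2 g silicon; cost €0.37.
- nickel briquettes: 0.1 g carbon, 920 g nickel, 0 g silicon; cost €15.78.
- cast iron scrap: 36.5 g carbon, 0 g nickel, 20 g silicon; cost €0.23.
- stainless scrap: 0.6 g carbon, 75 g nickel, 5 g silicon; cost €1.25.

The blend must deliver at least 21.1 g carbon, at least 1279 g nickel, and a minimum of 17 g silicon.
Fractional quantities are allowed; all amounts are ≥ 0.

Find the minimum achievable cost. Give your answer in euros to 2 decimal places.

€21.39

Treat it as an LP. Let x1 = kg of pure iron, x2 = kg of scrap grade A, x3 = kg of nickel briquettes, x4 = kg of cast iron scrap, x5 = kg of stainless scrap.
Minimize 0.66x1 + 0.37x2 + 15.78x3 + 0.23x4 + 1.25x5 with:
  0.1x1 + 2.1x2 + 0.1x3 + 36.5x4 + 0.6x5 ≥ 21.1   (carbon)
  1x2 + 920x3 + 75x5 ≥ 1279   (nickel)
  2x2 + 20x4 + 5x5 ≥ 17   (silicon)
  x1, x2, x3, x4, x5 ≥ 0.
The minimum-cost mix takes nothing from pure iron, scrap grade A, nickel briquettes — only cast iron scrap, stainless scrap. The carbon and nickel requirements are met with equality.
That vertex is x4 = 0.297753, x5 = 17.0533.
Cost = 0.23·0.297753 + 1.25·17.0533 = 21.3851.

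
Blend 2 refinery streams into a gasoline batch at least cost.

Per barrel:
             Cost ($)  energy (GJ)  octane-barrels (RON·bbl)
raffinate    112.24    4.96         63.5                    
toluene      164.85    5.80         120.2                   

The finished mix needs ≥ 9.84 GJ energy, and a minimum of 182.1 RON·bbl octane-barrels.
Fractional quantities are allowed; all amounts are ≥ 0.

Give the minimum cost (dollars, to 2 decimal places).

Let x1 = barrels of raffinate, x2 = barrels of toluene.
Minimise 112.24x1 + 164.85x2 with:
  4.96x1 + 5.8x2 ≥ 9.84   (energy)
  63.5x1 + 120.2x2 ≥ 182.1   (octane-barrels)
  x1, x2 ≥ 0.
Both inputs are positive at the optimum. The energy and octane-barrels requirements are met with equality.
That vertex is x1 = 0.55547, x2 = 1.2215.
Total cost: 112.24·0.55547 + 164.85·1.2215 = 263.7102.

$263.71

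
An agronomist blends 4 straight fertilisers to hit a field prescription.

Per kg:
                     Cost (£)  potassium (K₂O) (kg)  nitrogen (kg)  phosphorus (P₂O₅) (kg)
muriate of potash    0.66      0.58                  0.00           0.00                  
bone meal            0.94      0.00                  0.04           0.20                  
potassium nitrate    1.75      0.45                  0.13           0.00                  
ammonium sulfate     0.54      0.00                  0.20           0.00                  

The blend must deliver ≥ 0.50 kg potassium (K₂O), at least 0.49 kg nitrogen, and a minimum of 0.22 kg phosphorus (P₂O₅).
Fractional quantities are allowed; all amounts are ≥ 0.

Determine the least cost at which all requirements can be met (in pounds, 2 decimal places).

£2.81

Let x1 = kg of muriate of potash, x2 = kg of bone meal, x3 = kg of potassium nitrate, x4 = kg of ammonium sulfate.
Minimize 0.66x1 + 0.94x2 + 1.75x3 + 0.54x4 subject to:
  0.58x1 + 0.45x3 ≥ 0.5   (potassium (K₂O))
  0.04x2 + 0.13x3 + 0.2x4 ≥ 0.49   (nitrogen)
  0.2x2 ≥ 0.22   (phosphorus (P₂O₅))
  x1, x2, x3, x4 ≥ 0.
The optimal basis is {muriate of potash, bone meal, ammonium sulfate}; potassium nitrate drops out. The potassium (K₂O), nitrogen, phosphorus (P₂O₅) requirements are met with equality.
So muriate of potash = 0.8621 kg, bone meal = 1.1 kg, ammonium sulfate = 2.23 kg.
Cost = 0.66·0.8621 + 0.94·1.1 + 0.54·2.23 = 2.8072.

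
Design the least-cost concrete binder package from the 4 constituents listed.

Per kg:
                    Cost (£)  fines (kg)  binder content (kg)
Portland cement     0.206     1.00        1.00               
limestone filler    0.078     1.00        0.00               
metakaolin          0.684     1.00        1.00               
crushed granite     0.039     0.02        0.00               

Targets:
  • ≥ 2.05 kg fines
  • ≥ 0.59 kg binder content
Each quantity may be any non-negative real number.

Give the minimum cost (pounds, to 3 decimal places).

This is a linear program. Let x1 = kg of Portland cement, x2 = kg of limestone filler, x3 = kg of metakaolin, x4 = kg of crushed granite.
Minimise 0.206x1 + 0.078x2 + 0.684x3 + 0.039x4 s.t.:
  1x1 + 1x2 + 1x3 + 0.02x4 ≥ 2.05   (fines)
  1x1 + 1x3 ≥ 0.59   (binder content)
  x1, x2, x3, x4 ≥ 0.
At the optimum only Portland cement, limestone filler are positive (metakaolin, crushed granite = 0). There the fines and binder content constraints are tight.
Optimal quantities: Portland cement = 0.59 kg, limestone filler = 1.46 kg.
Cost = 0.206·0.59 + 0.078·1.46 = 0.23542.

£0.235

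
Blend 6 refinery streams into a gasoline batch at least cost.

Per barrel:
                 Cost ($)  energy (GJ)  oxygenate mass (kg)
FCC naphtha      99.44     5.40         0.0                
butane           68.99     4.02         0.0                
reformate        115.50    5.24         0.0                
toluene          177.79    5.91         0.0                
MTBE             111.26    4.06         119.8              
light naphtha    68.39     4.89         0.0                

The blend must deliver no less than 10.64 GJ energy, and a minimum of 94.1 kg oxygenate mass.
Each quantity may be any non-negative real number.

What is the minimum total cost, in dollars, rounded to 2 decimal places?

$191.60

Set it up as a linear program. Let x1 = barrels of FCC naphtha, x2 = barrels of butane, x3 = barrels of reformate, x4 = barrels of toluene, x5 = barrels of MTBE, x6 = barrels of light naphtha.
Minimize 99.44x1 + 68.99x2 + 115.5x3 + 177.79x4 + 111.26x5 + 68.39x6 with:
  5.4x1 + 4.02x2 + 5.24x3 + 5.91x4 + 4.06x5 + 4.89x6 ≥ 10.64   (energy)
  119.8x5 ≥ 94.1   (oxygenate mass)
  x1, x2, x3, x4, x5, x6 ≥ 0.
The minimum-cost mix takes nothing from FCC naphtha, butane, reformate, toluene — only MTBE, light naphtha. The energy and oxygenate mass requirements are met with equality.
So MTBE = 0.78548 barrels, light naphtha = 1.5237 barrels.
Hence cost = 111.26·0.78548 + 68.39·1.5237 = $191.5983.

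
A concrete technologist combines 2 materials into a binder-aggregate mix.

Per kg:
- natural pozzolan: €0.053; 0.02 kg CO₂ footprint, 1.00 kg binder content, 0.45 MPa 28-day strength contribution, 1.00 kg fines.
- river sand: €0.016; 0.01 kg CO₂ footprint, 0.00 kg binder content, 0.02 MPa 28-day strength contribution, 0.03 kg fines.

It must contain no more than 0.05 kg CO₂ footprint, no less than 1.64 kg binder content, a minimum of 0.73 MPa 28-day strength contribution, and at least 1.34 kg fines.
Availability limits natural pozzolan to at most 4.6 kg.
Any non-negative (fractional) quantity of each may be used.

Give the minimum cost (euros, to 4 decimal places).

This is a linear program. Let x1 = kg of natural pozzolan, x2 = kg of river sand.
min 0.053x1 + 0.016x2 subject to:
  0.02x1 + 0.01x2 ≤ 0.05   (CO₂ footprint)
  1x1 ≥ 1.64   (binder content)
  0.45x1 + 0.02x2 ≥ 0.73   (28-day strength contribution)
  1x1 + 0.03x2 ≥ 1.34   (fines)
  x1 ≤ 4.6
  x1, x2 ≥ 0.
The minimum-cost mix takes nothing from river sand — only natural pozzolan. Binding constraint: binder content.
So natural pozzolan = 1.64 kg.
Total cost: 0.053·1.64 = 0.086920.

€0.0869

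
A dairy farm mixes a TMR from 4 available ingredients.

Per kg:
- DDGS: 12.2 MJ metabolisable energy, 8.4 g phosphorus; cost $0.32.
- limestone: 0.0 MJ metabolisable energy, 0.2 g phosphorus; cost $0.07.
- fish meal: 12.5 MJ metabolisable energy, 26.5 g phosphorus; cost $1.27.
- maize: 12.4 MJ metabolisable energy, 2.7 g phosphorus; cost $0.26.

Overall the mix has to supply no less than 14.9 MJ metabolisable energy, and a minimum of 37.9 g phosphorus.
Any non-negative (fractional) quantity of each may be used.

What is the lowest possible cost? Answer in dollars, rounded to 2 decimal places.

$1.44

Treat it as an LP. Let x1 = kg of DDGS, x2 = kg of limestone, x3 = kg of fish meal, x4 = kg of maize.
min 0.32x1 + 0.07x2 + 1.27x3 + 0.26x4 with:
  12.2x1 + 12.5x3 + 12.4x4 ≥ 14.9   (metabolisable energy)
  8.4x1 + 0.2x2 + 26.5x3 + 2.7x4 ≥ 37.9   (phosphorus)
  x1, x2, x3, x4 ≥ 0.
The minimum-cost mix takes nothing from limestone, fish meal, maize — only DDGS. The phosphorus requirement is met with equality.
Optimal quantities: DDGS = 4.512 kg.
Hence cost = 0.32·4.512 = $1.4438.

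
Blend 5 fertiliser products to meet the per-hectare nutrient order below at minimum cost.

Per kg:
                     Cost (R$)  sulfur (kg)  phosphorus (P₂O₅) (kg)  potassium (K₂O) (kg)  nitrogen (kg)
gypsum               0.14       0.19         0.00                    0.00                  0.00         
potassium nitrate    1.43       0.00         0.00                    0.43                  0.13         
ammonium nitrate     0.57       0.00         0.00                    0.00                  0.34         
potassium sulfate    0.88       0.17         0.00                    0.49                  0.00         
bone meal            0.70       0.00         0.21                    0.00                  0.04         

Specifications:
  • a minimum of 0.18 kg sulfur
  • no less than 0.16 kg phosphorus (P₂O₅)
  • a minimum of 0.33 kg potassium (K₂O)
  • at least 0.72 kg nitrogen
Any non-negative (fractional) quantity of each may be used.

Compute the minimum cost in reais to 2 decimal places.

R$2.33

Let x1 = kg of gypsum, x2 = kg of potassium nitrate, x3 = kg of ammonium nitrate, x4 = kg of potassium sulfate, x5 = kg of bone meal.
Minimize 0.14x1 + 1.43x2 + 0.57x3 + 0.88x4 + 0.7x5 s.t.:
  0.19x1 + 0.17x4 ≥ 0.18   (sulfur)
  0.21x5 ≥ 0.16   (phosphorus (P₂O₅))
  0.43x2 + 0.49x4 ≥ 0.33   (potassium (K₂O))
  0.13x2 + 0.34x3 + 0.04x5 ≥ 0.72   (nitrogen)
  x1, x2, x3, x4, x5 ≥ 0.
The minimum-cost mix takes nothing from potassium nitrate — only gypsum, ammonium nitrate, potassium sulfate, bone meal. The sulfur, phosphorus (P₂O₅), potassium (K₂O), nitrogen requirements are met with equality.
Optimal quantities: gypsum = 0.3448 kg, ammonium nitrate = 2.028 kg, potassium sulfate = 0.6735 kg, bone meal = 0.7619 kg.
Cost = 0.14·0.3448 + 0.57·2.028 + 0.88·0.6735 + 0.7·0.7619 = 2.3302.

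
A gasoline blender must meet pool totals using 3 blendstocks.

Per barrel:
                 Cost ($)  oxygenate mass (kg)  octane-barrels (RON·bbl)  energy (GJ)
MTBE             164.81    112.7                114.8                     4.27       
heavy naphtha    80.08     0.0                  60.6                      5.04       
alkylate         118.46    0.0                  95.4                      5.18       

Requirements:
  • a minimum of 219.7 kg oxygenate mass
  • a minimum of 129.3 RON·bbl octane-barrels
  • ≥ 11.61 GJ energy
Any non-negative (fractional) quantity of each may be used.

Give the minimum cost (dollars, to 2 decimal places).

Set it up as a linear program. Let x1 = barrels of MTBE, x2 = barrels of heavy naphtha, x3 = barrels of alkylate.
Minimise 164.81x1 + 80.08x2 + 118.46x3 with:
  112.7x1 ≥ 219.7   (oxygenate mass)
  114.8x1 + 60.6x2 + 95.4x3 ≥ 129.3   (octane-barrels)
  4.27x1 + 5.04x2 + 5.18x3 ≥ 11.61   (energy)
  x1, x2, x3 ≥ 0.
The optimal basis is {MTBE, heavy naphtha}; alkylate drops out. The oxygenate mass and energy requirements are met with equality.
So MTBE = 1.9494 barrels, heavy naphtha = 0.65198 barrels.
Hence cost = 164.81·1.9494 + 80.08·0.65198 = $373.4912.

$373.49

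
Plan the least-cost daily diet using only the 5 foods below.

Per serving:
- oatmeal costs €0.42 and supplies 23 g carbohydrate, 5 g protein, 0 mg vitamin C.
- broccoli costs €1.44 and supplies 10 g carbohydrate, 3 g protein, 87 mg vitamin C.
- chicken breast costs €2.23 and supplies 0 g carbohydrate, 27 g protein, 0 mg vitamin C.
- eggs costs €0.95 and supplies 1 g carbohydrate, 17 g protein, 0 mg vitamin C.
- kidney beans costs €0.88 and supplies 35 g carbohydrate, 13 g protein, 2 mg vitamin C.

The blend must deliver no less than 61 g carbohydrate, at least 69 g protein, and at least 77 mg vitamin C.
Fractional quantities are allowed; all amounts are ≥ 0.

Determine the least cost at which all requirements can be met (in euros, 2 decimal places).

Let x1 = servings of oatmeal, x2 = servings of broccoli, x3 = servings of chicken breast, x4 = servings of eggs, x5 = servings of kidney beans.
Minimise 0.42x1 + 1.44x2 + 2.23x3 + 0.95x4 + 0.88x5 subject to:
  23x1 + 10x2 + 1x4 + 35x5 ≥ 61   (carbohydrate)
  5x1 + 3x2 + 27x3 + 17x4 + 13x5 ≥ 69   (protein)
  87x2 + 2x5 ≥ 77   (vitamin C)
  x1, x2, x3, x4, x5 ≥ 0.
At the optimum only broccoli, eggs, kidney beans are positive (oatmeal, chicken breast = 0). The carbohydrate, protein, vitamin C requirements are met with equality.
Optimal quantities: broccoli = 0.8524 servings, eggs = 2.824 servings, kidney beans = 1.419 servings.
Total cost: 1.44·0.8524 + 0.95·2.824 + 0.88·1.419 = 5.1590.

€5.16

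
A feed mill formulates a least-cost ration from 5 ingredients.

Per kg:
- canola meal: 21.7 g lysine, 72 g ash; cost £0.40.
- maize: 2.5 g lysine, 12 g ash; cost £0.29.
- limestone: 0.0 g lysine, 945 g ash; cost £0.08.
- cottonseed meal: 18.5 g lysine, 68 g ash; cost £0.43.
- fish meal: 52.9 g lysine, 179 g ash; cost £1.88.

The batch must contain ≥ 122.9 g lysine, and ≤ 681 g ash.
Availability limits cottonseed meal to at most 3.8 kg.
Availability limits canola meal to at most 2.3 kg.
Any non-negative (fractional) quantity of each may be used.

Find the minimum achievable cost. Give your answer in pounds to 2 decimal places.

Treat it as an LP. Let x1 = kg of canola meal, x2 = kg of maize, x3 = kg of limestone, x4 = kg of cottonseed meal, x5 = kg of fish meal.
Minimize 0.4x1 + 0.29x2 + 0.08x3 + 0.43x4 + 1.88x5 s.t.:
  21.7x1 + 2.5x2 + 18.5x4 + 52.9x5 ≥ 122.9   (lysine)
  72x1 + 12x2 + 945x3 + 68x4 + 179x5 ≤ 681   (ash)
  x4 ≤ 3.8
  x1 ≤ 2.3
  x1, x2, x3, x4, x5 ≥ 0.
The optimal basis is {canola meal, cottonseed meal, fish meal}; maize, limestone drop out. Binding constraints: lysine, the cottonseed meal cap, the canola meal cap.
That vertex is x1 = 2.3, x4 = 3.8, x5 = 0.05085.
Cost = 0.4·2.3 + 0.43·3.8 + 1.88·0.05085 = 2.6496.

£2.65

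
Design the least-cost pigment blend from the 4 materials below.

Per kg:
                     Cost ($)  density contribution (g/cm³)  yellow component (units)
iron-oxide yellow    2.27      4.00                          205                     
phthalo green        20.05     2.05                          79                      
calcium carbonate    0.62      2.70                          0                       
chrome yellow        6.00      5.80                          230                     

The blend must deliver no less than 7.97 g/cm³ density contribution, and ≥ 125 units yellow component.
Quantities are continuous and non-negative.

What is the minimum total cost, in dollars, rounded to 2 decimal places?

$2.65

Treat it as an LP. Let x1 = kg of iron-oxide yellow, x2 = kg of phthalo green, x3 = kg of calcium carbonate, x4 = kg of chrome yellow.
Minimise 2.27x1 + 20.05x2 + 0.62x3 + 6x4 subject to:
  4x1 + 2.05x2 + 2.7x3 + 5.8x4 ≥ 7.97   (density contribution)
  205x1 + 79x2 + 230x4 ≥ 125   (yellow component)
  x1, x2, x3, x4 ≥ 0.
The cheapest feasible vertex uses only iron-oxide yellow, calcium carbonate; phthalo green, chrome yellow are not used. The density contribution and yellow component requirements are met with equality.
That vertex is x1 = 0.6098, x3 = 2.049.
Total cost: 2.27·0.6098 + 0.62·2.049 = 2.6546.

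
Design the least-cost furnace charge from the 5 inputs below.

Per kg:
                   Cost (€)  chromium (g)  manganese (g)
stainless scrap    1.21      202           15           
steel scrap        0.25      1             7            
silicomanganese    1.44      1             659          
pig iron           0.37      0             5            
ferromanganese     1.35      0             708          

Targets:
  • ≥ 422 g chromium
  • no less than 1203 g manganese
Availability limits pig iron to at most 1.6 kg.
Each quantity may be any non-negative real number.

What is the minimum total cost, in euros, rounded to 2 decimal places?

Set it up as a linear program. Let x1 = kg of stainless scrap, x2 = kg of steel scrap, x3 = kg of silicomanganese, x4 = kg of pig iron, x5 = kg of ferromanganese.
min 1.21x1 + 0.25x2 + 1.44x3 + 0.37x4 + 1.35x5 s.t.:
  202x1 + 1x2 + 1x3 ≥ 422   (chromium)
  15x1 + 7x2 + 659x3 + 5x4 + 708x5 ≥ 1203   (manganese)
  x4 ≤ 1.6
  x1, x2, x3, x4, x5 ≥ 0.
The minimum-cost mix takes nothing from steel scrap, silicomanganese, pig iron — only stainless scrap, ferromanganese. There the chromium and manganese constraints are tight.
That vertex is x1 = 2.089, x5 = 1.655.
Hence cost = 1.21·2.089 + 1.35·1.655 = €4.7619.

€4.76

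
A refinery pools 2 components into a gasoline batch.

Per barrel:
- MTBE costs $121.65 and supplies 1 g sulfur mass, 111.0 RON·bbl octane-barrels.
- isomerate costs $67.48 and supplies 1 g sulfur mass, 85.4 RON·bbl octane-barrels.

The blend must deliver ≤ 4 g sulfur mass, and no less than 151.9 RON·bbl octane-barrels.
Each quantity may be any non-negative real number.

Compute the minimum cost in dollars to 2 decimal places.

$120.03

Treat it as an LP. Let x1 = barrels of MTBE, x2 = barrels of isomerate.
Minimise 121.65x1 + 67.48x2 s.t.:
  1x1 + 1x2 ≤ 4   (sulfur mass)
  111x1 + 85.4x2 ≥ 151.9   (octane-barrels)
  x1, x2 ≥ 0.
At the optimum only isomerate is positive (MTBE = 0). There the octane-barrels constraint is tight.
Optimal quantities: isomerate = 1.7787 barrels.
Cost = 67.48·1.7787 = 120.0267.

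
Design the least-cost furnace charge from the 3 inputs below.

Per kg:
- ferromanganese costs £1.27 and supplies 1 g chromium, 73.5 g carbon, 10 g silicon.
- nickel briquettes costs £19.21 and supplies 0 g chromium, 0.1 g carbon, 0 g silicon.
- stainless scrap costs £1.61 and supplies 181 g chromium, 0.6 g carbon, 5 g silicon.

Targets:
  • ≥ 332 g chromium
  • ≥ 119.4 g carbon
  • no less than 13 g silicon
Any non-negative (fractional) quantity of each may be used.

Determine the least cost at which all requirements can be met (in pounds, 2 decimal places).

£4.98

Treat it as an LP. Let x1 = kg of ferromanganese, x2 = kg of nickel briquettes, x3 = kg of stainless scrap.
Minimize 1.27x1 + 19.21x2 + 1.61x3 with:
  1x1 + 181x3 ≥ 332   (chromium)
  73.5x1 + 0.1x2 + 0.6x3 ≥ 119.4   (carbon)
  10x1 + 5x3 ≥ 13   (silicon)
  x1, x2, x3 ≥ 0.
At the optimum only ferromanganese, stainless scrap are positive (nickel briquettes = 0). The chromium and carbon requirements are met with equality.
So ferromanganese = 1.61 kg, stainless scrap = 1.825 kg.
Objective = 1.27·1.61 + 1.61·1.825 = 4.9830.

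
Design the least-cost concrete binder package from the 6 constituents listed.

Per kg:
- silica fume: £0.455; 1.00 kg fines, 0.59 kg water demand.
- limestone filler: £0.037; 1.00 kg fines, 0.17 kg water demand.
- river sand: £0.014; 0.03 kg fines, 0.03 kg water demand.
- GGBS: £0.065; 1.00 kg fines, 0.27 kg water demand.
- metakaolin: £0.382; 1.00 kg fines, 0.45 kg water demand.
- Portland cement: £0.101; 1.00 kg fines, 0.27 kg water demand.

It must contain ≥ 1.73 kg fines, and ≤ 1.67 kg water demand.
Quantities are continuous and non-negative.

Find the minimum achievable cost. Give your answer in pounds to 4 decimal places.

Treat it as an LP. Let x1 = kg of silica fume, x2 = kg of limestone filler, x3 = kg of river sand, x4 = kg of GGBS, x5 = kg of metakaolin, x6 = kg of Portland cement.
Minimise 0.455x1 + 0.037x2 + 0.014x3 + 0.065x4 + 0.382x5 + 0.101x6 subject to:
  1x1 + 1x2 + 0.03x3 + 1x4 + 1x5 + 1x6 ≥ 1.73   (fines)
  0.59x1 + 0.17x2 + 0.03x3 + 0.27x4 + 0.45x5 + 0.27x6 ≤ 1.67   (water demand)
  x1, x2, x3, x4, x5, x6 ≥ 0.
The cheapest feasible vertex uses only limestone filler; silica fume, river sand, GGBS, metakaolin, Portland cement are not used. The fines requirement is met with equality.
That vertex is x2 = 1.73.
Hence cost = 0.037·1.73 = £0.064010.

£0.0640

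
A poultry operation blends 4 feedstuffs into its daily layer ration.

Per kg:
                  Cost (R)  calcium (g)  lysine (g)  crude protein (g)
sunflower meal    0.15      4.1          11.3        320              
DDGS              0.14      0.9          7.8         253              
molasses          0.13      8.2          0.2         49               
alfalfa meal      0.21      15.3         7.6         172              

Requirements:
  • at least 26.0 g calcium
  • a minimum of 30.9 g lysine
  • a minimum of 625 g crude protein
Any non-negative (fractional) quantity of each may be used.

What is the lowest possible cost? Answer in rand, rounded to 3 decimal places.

R0.539

Let x1 = kg of sunflower meal, x2 = kg of DDGS, x3 = kg of molasses, x4 = kg of alfalfa meal.
Minimize 0.15x1 + 0.14x2 + 0.13x3 + 0.21x4 subject to:
  4.1x1 + 0.9x2 + 8.2x3 + 15.3x4 ≥ 26   (calcium)
  11.3x1 + 7.8x2 + 0.2x3 + 7.6x4 ≥ 30.9   (lysine)
  320x1 + 253x2 + 49x3 + 172x4 ≥ 625   (crude protein)
  x1, x2, x3, x4 ≥ 0.
The minimum-cost mix takes nothing from DDGS, molasses — only sunflower meal, alfalfa meal. The calcium and lysine requirements are met with equality.
Solving gives x1 = 1.942, x4 = 1.179.
Objective = 0.15·1.942 + 0.21·1.179 = 0.53889.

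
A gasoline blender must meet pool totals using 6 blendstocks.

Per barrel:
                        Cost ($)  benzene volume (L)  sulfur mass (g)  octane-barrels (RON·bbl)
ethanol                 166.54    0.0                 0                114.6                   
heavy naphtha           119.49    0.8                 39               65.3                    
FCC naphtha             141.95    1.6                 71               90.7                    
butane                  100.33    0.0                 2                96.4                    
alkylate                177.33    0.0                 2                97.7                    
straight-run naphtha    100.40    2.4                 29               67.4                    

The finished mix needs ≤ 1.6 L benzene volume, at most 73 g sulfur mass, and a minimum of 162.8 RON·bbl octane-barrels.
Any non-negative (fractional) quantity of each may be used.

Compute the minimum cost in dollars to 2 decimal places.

Set it up as a linear program. Let x1 = barrels of ethanol, x2 = barrels of heavy naphtha, x3 = barrels of FCC naphtha, x4 = barrels of butane, x5 = barrels of alkylate, x6 = barrels of straight-run naphtha.
Minimise 166.54x1 + 119.49x2 + 141.95x3 + 100.33x4 + 177.33x5 + 100.4x6 subject to:
  0.8x2 + 1.6x3 + 2.4x6 ≤ 1.6   (benzene volume)
  39x2 + 71x3 + 2x4 + 2x5 + 29x6 ≤ 73   (sulfur mass)
  114.6x1 + 65.3x2 + 90.7x3 + 96.4x4 + 97.7x5 + 67.4x6 ≥ 162.8   (octane-barrels)
  x1, x2, x3, x4, x5, x6 ≥ 0.
At the optimum only butane is positive (ethanol, heavy naphtha, FCC naphtha, alkylate, straight-run naphtha = 0). There the octane-barrels constraint is tight.
That vertex is x4 = 1.6888.
Total cost: 100.33·1.6888 = 169.4373.

$169.44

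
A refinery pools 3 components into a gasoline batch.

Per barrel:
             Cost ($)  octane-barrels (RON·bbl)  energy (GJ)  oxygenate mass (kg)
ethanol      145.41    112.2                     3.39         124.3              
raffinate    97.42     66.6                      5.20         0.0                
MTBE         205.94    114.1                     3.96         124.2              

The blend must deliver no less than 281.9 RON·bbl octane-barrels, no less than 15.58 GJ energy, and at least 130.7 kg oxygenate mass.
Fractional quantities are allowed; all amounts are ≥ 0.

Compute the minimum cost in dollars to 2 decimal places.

Let x1 = barrels of ethanol, x2 = barrels of raffinate, x3 = barrels of MTBE.
min 145.41x1 + 97.42x2 + 205.94x3 with:
  112.2x1 + 66.6x2 + 114.1x3 ≥ 281.9   (octane-barrels)
  3.39x1 + 5.2x2 + 3.96x3 ≥ 15.58   (energy)
  124.3x1 + 124.2x3 ≥ 130.7   (oxygenate mass)
  x1, x2, x3 ≥ 0.
The optimal basis is {ethanol, raffinate}; MTBE drops out. Binding constraints: octane-barrels and energy.
So ethanol = 1.19735 barrels, raffinate = 2.21557 barrels.
Hence cost = 145.41·1.19735 + 97.42·2.21557 = $389.9475.

$389.95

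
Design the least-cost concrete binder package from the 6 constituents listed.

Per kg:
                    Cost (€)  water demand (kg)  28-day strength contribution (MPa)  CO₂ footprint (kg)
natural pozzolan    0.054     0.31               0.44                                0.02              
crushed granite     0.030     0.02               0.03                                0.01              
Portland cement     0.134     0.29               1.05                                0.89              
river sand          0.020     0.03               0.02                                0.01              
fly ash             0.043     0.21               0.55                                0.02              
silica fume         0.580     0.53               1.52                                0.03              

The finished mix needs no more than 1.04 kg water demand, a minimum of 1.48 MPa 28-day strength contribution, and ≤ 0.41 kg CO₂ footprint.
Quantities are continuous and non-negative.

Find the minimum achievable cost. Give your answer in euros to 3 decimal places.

€0.116

Let x1 = kg of natural pozzolan, x2 = kg of crushed granite, x3 = kg of Portland cement, x4 = kg of river sand, x5 = kg of fly ash, x6 = kg of silica fume.
min 0.054x1 + 0.03x2 + 0.134x3 + 0.02x4 + 0.043x5 + 0.58x6 with:
  0.31x1 + 0.02x2 + 0.29x3 + 0.03x4 + 0.21x5 + 0.53x6 ≤ 1.04   (water demand)
  0.44x1 + 0.03x2 + 1.05x3 + 0.02x4 + 0.55x5 + 1.52x6 ≥ 1.48   (28-day strength contribution)
  0.02x1 + 0.01x2 + 0.89x3 + 0.01x4 + 0.02x5 + 0.03x6 ≤ 0.41   (CO₂ footprint)
  x1, x2, x3, x4, x5, x6 ≥ 0.
At the optimum only fly ash is positive (natural pozzolan, crushed granite, Portland cement, river sand, silica fume = 0). The 28-day strength contribution requirement is met with equality.
Solving gives x5 = 2.691.
Total cost: 0.043·2.691 = 0.11571.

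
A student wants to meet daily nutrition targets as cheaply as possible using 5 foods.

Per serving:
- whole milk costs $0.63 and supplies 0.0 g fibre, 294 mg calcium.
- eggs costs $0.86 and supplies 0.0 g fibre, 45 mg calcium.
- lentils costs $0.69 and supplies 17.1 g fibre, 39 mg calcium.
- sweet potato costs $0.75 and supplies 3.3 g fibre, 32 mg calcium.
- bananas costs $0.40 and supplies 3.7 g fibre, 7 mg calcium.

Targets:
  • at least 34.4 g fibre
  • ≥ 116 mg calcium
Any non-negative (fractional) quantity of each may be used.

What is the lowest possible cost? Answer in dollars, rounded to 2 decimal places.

Let x1 = servings of whole milk, x2 = servings of eggs, x3 = servings of lentils, x4 = servings of sweet potato, x5 = servings of bananas.
Minimize 0.63x1 + 0.86x2 + 0.69x3 + 0.75x4 + 0.4x5 subject to:
  17.1x3 + 3.3x4 + 3.7x5 ≥ 34.4   (fibre)
  294x1 + 45x2 + 39x3 + 32x4 + 7x5 ≥ 116   (calcium)
  x1, x2, x3, x4, x5 ≥ 0.
The optimal basis is {whole milk, lentils}; eggs, sweet potato, bananas drop out. The fibre and calcium requirements are met with equality.
Optimal quantities: whole milk = 0.1277 servings, lentils = 2.012 servings.
Cost = 0.63·0.1277 + 0.69·2.012 = 1.4687.

$1.47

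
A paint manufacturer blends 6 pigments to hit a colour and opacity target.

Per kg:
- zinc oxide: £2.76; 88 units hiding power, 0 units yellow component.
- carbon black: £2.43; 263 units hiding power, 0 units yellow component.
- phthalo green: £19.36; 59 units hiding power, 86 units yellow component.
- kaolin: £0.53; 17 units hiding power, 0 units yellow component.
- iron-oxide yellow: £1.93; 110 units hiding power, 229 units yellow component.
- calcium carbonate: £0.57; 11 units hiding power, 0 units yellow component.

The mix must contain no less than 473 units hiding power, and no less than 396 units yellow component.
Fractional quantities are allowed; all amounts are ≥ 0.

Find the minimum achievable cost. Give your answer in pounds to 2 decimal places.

Treat it as an LP. Let x1 = kg of zinc oxide, x2 = kg of carbon black, x3 = kg of phthalo green, x4 = kg of kaolin, x5 = kg of iron-oxide yellow, x6 = kg of calcium carbonate.
Minimize 2.76x1 + 2.43x2 + 19.36x3 + 0.53x4 + 1.93x5 + 0.57x6 subject to:
  88x1 + 263x2 + 59x3 + 17x4 + 110x5 + 11x6 ≥ 473   (hiding power)
  86x3 + 229x5 ≥ 396   (yellow component)
  x1, x2, x3, x4, x5, x6 ≥ 0.
At the optimum only carbon black, iron-oxide yellow are positive (zinc oxide, phthalo green, kaolin, calcium carbonate = 0). Binding constraints: hiding power and yellow component.
So carbon black = 1.075 kg, iron-oxide yellow = 1.729 kg.
Objective = 2.43·1.075 + 1.93·1.729 = 5.9492.

£5.95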